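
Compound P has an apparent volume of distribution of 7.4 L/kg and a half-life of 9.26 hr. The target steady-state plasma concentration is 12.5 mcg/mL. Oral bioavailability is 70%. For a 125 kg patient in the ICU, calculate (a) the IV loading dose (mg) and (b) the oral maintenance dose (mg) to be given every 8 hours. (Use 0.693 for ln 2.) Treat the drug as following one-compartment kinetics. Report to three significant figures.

(a) 11600 mg; (b) 9890 mg

Total Vd = 7.4 × 125 = 925.0 L
LD = Vd × C = 925.0 × 12.5 = 11560 mg
CL = 0.693 × Vd / t½ = 0.693 × 925.0 / 9.26 = 69.23 L/h
D = CL × Css × τ / F = 69.23 × 12.5 × 8 / 0.7 = 9890 mg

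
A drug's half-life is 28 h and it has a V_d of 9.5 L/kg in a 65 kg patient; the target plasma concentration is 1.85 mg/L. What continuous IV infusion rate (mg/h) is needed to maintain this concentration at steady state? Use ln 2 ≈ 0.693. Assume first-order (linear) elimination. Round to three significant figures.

28.3 mg/h

Vd(total) = 65 kg × 9.5 L/kg = 617.5 L
CL = 0.693 × Vd / t½ = 0.693 × 617.5 / 28 = 15.28 L/h
Infusion rate = CL × Css = 15.28 × 1.85 = 28.27 mg/h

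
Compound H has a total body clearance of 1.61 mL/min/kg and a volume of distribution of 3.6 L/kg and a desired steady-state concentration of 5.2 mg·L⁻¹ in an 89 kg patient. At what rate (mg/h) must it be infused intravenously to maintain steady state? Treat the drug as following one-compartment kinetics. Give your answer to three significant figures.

44.7 mg/h

CL = 1.61 mL/min/kg × 89 kg = 143.3 mL/min = 143.3 × 60/1000 = 8.598 L/h
Rate = CL × Css = 8.598 × 5.2 = 44.71 mg/h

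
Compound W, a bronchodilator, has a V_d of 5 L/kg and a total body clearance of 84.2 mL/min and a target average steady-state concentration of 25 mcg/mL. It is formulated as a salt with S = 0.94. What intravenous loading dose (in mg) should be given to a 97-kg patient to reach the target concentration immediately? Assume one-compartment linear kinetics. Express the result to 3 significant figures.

Total Vd = 5 × 97 = 485.0 L
LD = Vd × C / S = 485.0 × 25.00 / 0.94 = 12900 mg

12900 mg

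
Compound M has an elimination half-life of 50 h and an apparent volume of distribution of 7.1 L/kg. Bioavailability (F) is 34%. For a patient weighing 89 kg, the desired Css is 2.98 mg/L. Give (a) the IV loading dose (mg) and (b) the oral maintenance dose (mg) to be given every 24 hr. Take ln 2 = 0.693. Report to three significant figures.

Total Vd = 7.1 × 89 = 631.9 L
LD = Vd × C = 631.9 × 2.98 = 1883 mg
CL = 0.693 × Vd / t½ = 0.693 × 631.9 / 50 = 8.758 L/h
D = CL × Css × τ / F = 8.758 × 2.98 × 24 / 0.34 = 1842 mg

(a) 1880 mg; (b) 1840 mg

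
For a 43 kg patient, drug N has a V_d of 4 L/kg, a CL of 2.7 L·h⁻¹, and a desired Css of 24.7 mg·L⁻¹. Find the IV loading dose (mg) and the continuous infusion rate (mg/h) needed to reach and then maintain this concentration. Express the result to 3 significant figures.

(a) 4250 mg; (b) 66.7 mg/h

Vd = 4 L/kg × 43 kg = 172.0 L
Loading dose = Vd × C = 172.0 × 24.7 = 4248 mg
Infusion rate = 2.700 L/h × 24.7 mg/L = 66.69 mg/h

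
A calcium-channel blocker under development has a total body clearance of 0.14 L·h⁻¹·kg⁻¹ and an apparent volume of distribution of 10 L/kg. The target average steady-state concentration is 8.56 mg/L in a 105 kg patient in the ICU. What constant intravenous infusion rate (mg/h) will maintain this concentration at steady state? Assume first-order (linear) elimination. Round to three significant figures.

CL = 0.14 L·h⁻¹·kg⁻¹ × 105 kg = 14.70 L/h
R₀ = 14.70 × 8.56 = 125.8 mg/h

126 mg/h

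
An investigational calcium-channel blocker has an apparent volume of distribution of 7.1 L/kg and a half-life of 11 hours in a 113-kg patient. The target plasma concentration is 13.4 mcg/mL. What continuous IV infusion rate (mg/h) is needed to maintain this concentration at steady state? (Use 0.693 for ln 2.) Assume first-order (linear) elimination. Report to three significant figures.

677 mg/h

Total Vd = 7.1 × 113 = 802.3 L
CL = ln 2 · Vd / t½ = 0.693 × 802.3 / 11 = 50.54 L/h
Infusion rate = CL × Css = 50.54 × 13.4 = 677.2 mg/h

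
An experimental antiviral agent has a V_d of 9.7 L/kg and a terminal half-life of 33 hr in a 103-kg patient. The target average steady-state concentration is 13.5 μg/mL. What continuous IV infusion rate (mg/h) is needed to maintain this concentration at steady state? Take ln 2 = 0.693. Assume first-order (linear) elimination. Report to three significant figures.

283 mg/h

Vd(total) = 103 kg × 9.7 L/kg = 999.1 L
CL = 0.693 × Vd / t½ = 0.693 × 999.1 / 33 = 20.98 L/h
Infusion rate = CL × Css = 20.98 × 13.5 = 283.2 mg/h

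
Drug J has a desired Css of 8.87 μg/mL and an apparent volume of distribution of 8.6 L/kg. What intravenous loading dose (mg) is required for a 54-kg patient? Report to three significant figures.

Total Vd = 8.6 × 54 = 464.4 L
LD = Vd × C = 464.4 × 8.870 = 4119 mg

4120 mg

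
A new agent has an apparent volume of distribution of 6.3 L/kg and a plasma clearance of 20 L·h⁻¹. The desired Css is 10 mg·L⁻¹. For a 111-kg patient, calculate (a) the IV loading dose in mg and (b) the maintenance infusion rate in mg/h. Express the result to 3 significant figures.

Vd = 6.3 L/kg × 111 kg = 699.3 L
Loading dose = Vd × C = 699.3 × 10 = 6993 mg
Maintenance infusion rate = CL × Css = 20.00 × 10 = 200.0 mg/h

(a) 6990 mg; (b) 200 mg/h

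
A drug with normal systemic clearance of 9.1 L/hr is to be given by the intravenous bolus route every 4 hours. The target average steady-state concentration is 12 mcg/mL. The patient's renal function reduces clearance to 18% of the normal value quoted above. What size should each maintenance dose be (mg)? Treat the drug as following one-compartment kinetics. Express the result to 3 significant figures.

Patient clearance = 0.18 × 9.100 = 1.638 L/h
At steady state, dose per interval replaces the amount cleared in that interval: D/τ = CL·Css.
D = CL × Css × τ = 1.638 × 12 × 4 = 78.62 mg

78.6 mg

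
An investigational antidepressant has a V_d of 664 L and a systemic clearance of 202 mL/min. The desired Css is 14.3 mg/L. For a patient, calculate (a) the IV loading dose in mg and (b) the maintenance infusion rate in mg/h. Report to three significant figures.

Loading: fill Vd to C_target → 664.0 L × 14.3 mg/L = 9495 mg
CL = 202 mL/min = 202 × 0.06 = 12.12 L/h
Maintenance infusion rate = CL × Css = 12.12 × 14.3 = 173.3 mg/h

(a) 9500 mg; (b) 173 mg/h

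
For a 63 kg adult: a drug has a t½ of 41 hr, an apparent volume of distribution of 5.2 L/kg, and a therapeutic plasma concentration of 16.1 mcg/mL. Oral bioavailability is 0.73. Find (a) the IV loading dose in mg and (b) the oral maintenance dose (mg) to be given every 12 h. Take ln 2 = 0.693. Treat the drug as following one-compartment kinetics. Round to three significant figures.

Vd(total) = 63 kg × 5.2 L/kg = 327.6 L
LD = Vd × C = 327.6 × 16.1 = 5274 mg
CL = 0.693 × Vd / t½ = 0.693 × 327.6 / 41 = 5.537 L/h
D = CL × Css × τ / F = 5.537 × 16.1 × 12 / 0.73 = 1465 mg

(a) 5270 mg; (b) 1470 mg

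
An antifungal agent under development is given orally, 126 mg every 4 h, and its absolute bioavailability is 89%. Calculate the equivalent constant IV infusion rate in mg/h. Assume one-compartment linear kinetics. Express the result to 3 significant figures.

Equivalent systemic input: infusion rate = F·D/τ.
Rate = 0.89 × 126 / 4 = 28.04 mg/h

28.0 mg/h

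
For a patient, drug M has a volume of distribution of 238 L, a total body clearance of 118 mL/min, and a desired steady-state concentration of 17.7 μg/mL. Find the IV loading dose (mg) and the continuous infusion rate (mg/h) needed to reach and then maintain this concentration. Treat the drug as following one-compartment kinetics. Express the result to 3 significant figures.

LD = Vd · C_target = 238.0 × 17.7 = 4213 mg
CL = 118 mL/min × 60/1000 = 7.080 L/h
Maintenance: replace elimination → rate = CL × Css = 7.080 × 17.7 = 125.3 mg/h

(a) 4210 mg; (b) 125 mg/h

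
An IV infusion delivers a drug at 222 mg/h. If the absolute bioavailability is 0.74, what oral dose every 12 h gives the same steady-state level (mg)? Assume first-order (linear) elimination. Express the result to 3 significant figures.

To maintain the same Css, the systemic dosing rate must be unchanged: F·D/τ = infusion rate.
D = rate × τ / F = 222 × 12 / 0.74 = 3600 mg

3600 mg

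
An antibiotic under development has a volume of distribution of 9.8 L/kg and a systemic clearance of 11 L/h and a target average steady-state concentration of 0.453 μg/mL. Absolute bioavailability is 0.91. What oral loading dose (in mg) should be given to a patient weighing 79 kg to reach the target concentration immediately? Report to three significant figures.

385 mg

Total Vd = 9.8 × 79 = 774.2 L
The loading dose fills Vd to the target concentration.
LD = Vd × C / F = 774.2 × 0.4530 / 0.91 = 385.4 mg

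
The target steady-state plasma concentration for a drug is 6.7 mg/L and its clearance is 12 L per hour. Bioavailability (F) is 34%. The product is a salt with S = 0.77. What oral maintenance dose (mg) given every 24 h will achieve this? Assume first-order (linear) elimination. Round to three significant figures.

D = CL × Css × τ / F / S = 12.00 × 6.7 × 24 / 0.34 / 0.77 = 7371 mg

7370 mg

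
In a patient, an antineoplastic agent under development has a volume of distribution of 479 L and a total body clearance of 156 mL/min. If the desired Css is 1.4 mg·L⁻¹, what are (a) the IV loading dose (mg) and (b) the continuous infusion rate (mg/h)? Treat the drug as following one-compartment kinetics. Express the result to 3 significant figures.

(a) 671 mg; (b) 13.1 mg/h

Loading: fill Vd to C_target → 479.0 L × 1.4 mg/L = 670.6 mg
Convert clearance: 156 mL/min × 60 min/h ÷ 1000 mL/L = 9.360 L/h
Infusion rate = 9.360 L/h × 1.4 mg/L = 13.10 mg/h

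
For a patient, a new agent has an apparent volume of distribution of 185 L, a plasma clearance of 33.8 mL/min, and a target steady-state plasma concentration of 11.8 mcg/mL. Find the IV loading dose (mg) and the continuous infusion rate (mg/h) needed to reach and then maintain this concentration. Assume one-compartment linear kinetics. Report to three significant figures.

(a) 2180 mg; (b) 23.9 mg/h

Loading dose = Vd × C = 185.0 × 11.8 = 2183 mg
CL = 33.8 mL/min × 60/1000 = 2.028 L/h
Maintenance: replace elimination → rate = CL × Css = 2.028 × 11.8 = 23.93 mg/h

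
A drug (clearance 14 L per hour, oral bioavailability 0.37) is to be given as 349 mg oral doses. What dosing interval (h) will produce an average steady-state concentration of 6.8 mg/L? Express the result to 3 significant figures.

1.36 h

F·D/τ = CL·Css → τ = F·D / (CL·Css).
τ = 0.37 × 349 / (14 × 6.8) = 1.356 h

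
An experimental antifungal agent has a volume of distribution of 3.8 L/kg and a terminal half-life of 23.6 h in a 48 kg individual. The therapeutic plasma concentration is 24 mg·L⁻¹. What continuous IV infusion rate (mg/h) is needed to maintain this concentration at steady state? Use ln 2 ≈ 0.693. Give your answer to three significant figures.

Vd(total) = 48 kg × 3.8 L/kg = 182.4 L
k = 0.693/23.6 = 0.02936 h⁻¹, so CL = k·Vd = 0.02936 × 182.4 = 5.355 L/h
Infusion rate = CL × Css = 5.355 × 24 = 128.5 mg/h

129 mg/h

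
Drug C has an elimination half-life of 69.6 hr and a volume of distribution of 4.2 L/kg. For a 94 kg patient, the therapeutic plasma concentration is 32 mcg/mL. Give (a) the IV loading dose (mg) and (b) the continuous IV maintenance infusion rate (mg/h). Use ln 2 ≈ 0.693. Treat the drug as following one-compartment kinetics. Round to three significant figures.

(a) 12600 mg; (b) 126 mg/h

Vd = 4.2 L/kg × 94 kg = 394.8 L
LD = Vd × C = 394.8 × 32 = 12630 mg
CL = 0.693 × Vd / t½ = 0.693 × 394.8 / 69.6 = 3.931 L/h
Infusion rate = CL × Css = 3.931 × 32 = 125.8 mg/h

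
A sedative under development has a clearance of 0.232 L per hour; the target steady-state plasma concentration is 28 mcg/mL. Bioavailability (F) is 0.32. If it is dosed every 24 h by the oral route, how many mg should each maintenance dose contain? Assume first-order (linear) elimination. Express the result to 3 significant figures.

D = CL × Css × τ / F = 0.2320 × 28 × 24 / 0.32 = 487.2 mg

487 mg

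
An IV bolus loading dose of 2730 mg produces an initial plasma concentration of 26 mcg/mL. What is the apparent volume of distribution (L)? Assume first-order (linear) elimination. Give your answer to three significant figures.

105 L

Immediately after an IV bolus, C₀ = Dose / Vd, so Vd = Dose / C₀.
Vd = 2730 / 26 = 105.0 L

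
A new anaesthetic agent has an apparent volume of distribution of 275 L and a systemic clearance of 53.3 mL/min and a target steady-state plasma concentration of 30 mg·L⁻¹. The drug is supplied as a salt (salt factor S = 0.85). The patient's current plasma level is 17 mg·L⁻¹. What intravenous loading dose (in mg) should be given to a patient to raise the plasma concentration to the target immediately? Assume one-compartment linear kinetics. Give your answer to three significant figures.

Concentration deficit ΔC = 30 − 17 = 13.00 mg/L
LD = Vd × ΔC / S = 275.0 × 13.00 / 0.85 = 4206 mg

4210 mg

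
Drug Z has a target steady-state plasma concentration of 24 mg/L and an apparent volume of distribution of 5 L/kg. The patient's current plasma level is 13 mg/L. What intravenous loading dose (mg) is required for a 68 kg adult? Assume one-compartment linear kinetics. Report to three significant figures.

Vd(total) = 68 kg × 5 L/kg = 340.0 L
Concentration deficit ΔC = 24 − 13 = 11.00 mg/L
LD = Vd × ΔC = 340.0 × 11.00 = 3740 mg

3740 mg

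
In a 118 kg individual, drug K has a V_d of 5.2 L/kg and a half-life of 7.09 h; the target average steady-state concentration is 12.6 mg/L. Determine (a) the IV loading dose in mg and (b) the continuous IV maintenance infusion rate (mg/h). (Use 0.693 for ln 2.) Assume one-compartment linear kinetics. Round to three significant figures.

(a) 7730 mg; (b) 756 mg/h

Vd = 5.2 L/kg × 118 kg = 613.6 L
LD = Vd × C = 613.6 × 12.6 = 7731 mg
CL = 0.693 × Vd / t½ = 0.693 × 613.6 / 7.09 = 59.98 L/h
Infusion rate = CL × Css = 59.98 × 12.6 = 755.7 mg/h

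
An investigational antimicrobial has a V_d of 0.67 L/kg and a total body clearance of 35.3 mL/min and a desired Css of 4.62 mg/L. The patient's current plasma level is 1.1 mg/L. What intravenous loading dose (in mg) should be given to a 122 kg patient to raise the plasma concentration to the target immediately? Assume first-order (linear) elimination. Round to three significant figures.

288 mg

Vd = 0.67 L/kg × 122 kg = 81.74 L
Concentration deficit ΔC = 4.62 − 1.1 = 3.520 mg/L
LD = Vd × ΔC = 81.74 × 3.520 = 287.7 mg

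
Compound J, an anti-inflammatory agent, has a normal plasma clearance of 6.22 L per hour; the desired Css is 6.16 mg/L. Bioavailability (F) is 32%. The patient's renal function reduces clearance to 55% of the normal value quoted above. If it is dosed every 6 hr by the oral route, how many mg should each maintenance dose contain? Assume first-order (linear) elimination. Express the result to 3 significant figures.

395 mg

Patient clearance = 0.55 × 6.220 = 3.421 L/h
D = CL × Css × τ / F = 3.421 × 6.16 × 6 / 0.32 = 395.1 mg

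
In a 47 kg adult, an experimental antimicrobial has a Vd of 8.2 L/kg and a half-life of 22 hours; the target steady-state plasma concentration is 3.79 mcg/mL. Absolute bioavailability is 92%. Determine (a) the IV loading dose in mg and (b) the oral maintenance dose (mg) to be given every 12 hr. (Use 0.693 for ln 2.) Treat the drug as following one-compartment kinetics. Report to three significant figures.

Total Vd = 8.2 × 47 = 385.4 L
LD = Vd × C = 385.4 × 3.79 = 1461 mg
CL = 0.693 × Vd / t½ = 0.693 × 385.4 / 22 = 12.14 L/h
D = CL × Css × τ / F = 12.14 × 3.79 × 12 / 0.92 = 600.1 mg

(a) 1460 mg; (b) 600 mg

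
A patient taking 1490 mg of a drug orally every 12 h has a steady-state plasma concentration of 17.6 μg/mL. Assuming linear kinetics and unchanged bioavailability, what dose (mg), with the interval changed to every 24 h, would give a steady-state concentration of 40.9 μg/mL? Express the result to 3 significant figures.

For first-order elimination, Css ∝ F·D/(CL·τ); F and CL are unchanged, so Css ∝ D/τ.
D₂ = D₁ × (Css,target / Css,current) × (τ₂/τ₁) = 1490 × (40.9/17.6) × (24/12) = 6925 mg

6930 mg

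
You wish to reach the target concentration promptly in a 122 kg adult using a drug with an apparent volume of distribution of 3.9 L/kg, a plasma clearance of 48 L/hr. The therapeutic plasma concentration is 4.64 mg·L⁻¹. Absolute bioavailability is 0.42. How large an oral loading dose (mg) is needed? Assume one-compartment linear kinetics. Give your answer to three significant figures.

5260 mg

Total Vd = 3.9 × 122 = 475.8 L
The loading dose fills Vd to the target concentration.
LD = Vd × C / F = 475.8 × 4.640 / 0.42 = 5256 mg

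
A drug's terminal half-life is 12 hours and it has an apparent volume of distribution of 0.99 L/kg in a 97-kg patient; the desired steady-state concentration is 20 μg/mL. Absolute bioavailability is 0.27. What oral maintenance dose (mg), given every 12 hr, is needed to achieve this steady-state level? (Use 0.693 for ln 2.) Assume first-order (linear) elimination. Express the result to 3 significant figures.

4930 mg

Vd(total) = 97 kg × 0.99 L/kg = 96.03 L
CL = ln 2 · Vd / t½ = 0.693 × 96.03 / 12 = 5.546 L/h
D = CL × Css × τ / F = 5.546 × 20 × 12 / 0.27 = 4930 mg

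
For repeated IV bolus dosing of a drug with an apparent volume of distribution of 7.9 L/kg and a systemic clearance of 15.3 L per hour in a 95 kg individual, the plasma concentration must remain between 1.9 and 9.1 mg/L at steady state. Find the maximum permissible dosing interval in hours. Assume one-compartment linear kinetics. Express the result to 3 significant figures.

Total Vd = 7.9 × 95 = 750.5 L
k = CL / Vd = 15.30 / 750.5 = 0.02039 h⁻¹
Between IV bolus doses, concentration decays as C = C₀·e^(−kτ), so C_peak/C_trough = e^(kτ).
τ_max = ln(C_peak/C_trough) / k = ln(9.1/1.9) / 0.02039 = 1.566 / 0.02039 = 76.80 h

76.8 h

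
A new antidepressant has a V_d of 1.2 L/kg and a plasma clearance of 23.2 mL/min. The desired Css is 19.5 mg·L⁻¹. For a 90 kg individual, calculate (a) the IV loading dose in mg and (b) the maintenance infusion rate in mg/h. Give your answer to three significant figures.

(a) 2110 mg; (b) 27.1 mg/h

Vd(total) = 90 kg × 1.2 L/kg = 108.0 L
LD = Vd · C_target = 108.0 × 19.5 = 2106 mg
Convert clearance: 23.2 mL/min × 60 min/h ÷ 1000 mL/L = 1.392 L/h
Maintenance: replace elimination → rate = CL × Css = 1.392 × 19.5 = 27.14 mg/h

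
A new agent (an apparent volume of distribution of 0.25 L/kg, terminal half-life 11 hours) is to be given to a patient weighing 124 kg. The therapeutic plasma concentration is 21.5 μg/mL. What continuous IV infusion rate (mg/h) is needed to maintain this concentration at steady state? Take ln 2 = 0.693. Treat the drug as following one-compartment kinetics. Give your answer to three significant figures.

Vd = 0.25 L/kg × 124 kg = 31.00 L
CL = 0.693 × Vd / t½ = 0.693 × 31.00 / 11 = 1.953 L/h
Infusion rate = CL × Css = 1.953 × 21.5 = 41.99 mg/h

42.0 mg/h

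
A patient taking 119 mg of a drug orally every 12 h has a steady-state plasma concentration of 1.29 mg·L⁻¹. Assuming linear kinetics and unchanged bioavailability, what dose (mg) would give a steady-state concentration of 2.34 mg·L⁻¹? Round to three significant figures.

216 mg

For first-order elimination, Css ∝ F·D/(CL·τ); F and CL are unchanged, so Css ∝ D/τ.
D₂ = D₁ × (Css,target / Css,current) = 119 × 2.34/1.29 = 215.9 mg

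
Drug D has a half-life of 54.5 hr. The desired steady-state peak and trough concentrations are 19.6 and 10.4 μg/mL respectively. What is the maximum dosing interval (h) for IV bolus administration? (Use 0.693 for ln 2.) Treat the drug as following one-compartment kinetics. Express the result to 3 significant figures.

49.8 h

k = 0.693 / t½ = 0.693 / 54.5 = 0.01272 h⁻¹
Between IV bolus doses, concentration decays as C = C₀·e^(−kτ), so C_peak/C_trough = e^(kτ).
τ_max = ln(C_peak/C_trough) / k = ln(19.6/10.4) / 0.01272 = 0.6337 / 0.01272 = 49.82 h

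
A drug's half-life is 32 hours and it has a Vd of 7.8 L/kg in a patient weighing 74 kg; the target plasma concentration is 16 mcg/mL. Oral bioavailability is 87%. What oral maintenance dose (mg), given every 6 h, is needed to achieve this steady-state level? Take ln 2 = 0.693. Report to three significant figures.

Total Vd = 7.8 × 74 = 577.2 L
CL = ln 2 · Vd / t½ = 0.693 × 577.2 / 32 = 12.50 L/h
D = CL × Css × τ / F = 12.50 × 16 × 6 / 0.87 = 1379 mg

1380 mg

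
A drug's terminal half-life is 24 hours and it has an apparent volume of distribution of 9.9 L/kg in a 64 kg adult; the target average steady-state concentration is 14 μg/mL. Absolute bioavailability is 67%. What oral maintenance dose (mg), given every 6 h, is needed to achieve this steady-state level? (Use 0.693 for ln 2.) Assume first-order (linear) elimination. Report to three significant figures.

2290 mg

Vd = 9.9 L/kg × 64 kg = 633.6 L
CL = 0.693 × Vd / t½ = 0.693 × 633.6 / 24 = 18.30 L/h
D = CL × Css × τ / F = 18.30 × 14 × 6 / 0.67 = 2294 mg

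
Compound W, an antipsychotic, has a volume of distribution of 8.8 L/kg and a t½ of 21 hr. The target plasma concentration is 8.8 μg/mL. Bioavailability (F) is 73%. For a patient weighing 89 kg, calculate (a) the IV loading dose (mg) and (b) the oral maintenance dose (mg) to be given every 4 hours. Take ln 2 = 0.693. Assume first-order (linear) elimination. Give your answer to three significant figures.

Total Vd = 8.8 × 89 = 783.2 L
LD = Vd × C = 783.2 × 8.8 = 6892 mg
CL = 0.693 × Vd / t½ = 0.693 × 783.2 / 21 = 25.85 L/h
D = CL × Css × τ / F = 25.85 × 8.8 × 4 / 0.73 = 1246 mg

(a) 6890 mg; (b) 1250 mg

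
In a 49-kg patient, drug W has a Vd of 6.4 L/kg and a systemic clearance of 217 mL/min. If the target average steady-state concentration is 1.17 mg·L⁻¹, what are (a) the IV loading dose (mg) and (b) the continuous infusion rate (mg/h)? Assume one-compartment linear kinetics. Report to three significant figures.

Vd(total) = 49 kg × 6.4 L/kg = 313.6 L
Loading: fill Vd to C_target → 313.6 L × 1.17 mg/L = 366.9 mg
CL = 217 mL/min × 60/1000 = 13.02 L/h
Maintenance: replace elimination → rate = CL × Css = 13.02 × 1.17 = 15.23 mg/h

(a) 367 mg; (b) 15.2 mg/h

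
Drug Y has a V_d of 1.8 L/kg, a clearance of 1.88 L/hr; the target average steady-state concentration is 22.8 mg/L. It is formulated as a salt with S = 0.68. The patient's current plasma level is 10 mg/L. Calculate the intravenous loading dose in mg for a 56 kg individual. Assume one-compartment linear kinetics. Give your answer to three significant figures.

1900 mg

Vd = 1.8 L/kg × 56 kg = 100.8 L
Concentration deficit ΔC = 22.8 − 10 = 12.80 mg/L
LD = Vd × ΔC / S = 100.8 × 12.80 / 0.68 = 1897 mg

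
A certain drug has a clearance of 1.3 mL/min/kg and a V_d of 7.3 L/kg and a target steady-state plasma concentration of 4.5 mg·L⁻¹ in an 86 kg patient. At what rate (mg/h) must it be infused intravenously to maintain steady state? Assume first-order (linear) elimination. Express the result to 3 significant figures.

CL = 1.3 mL/min/kg × 86 kg = 111.8 mL/min = 111.8 × 60/1000 = 6.708 L/h
At steady state, infusion rate equals elimination rate: rate in = CL × Css.
Rate = CL × Css = 6.708 × 4.5 = 30.19 mg/h

30.2 mg/h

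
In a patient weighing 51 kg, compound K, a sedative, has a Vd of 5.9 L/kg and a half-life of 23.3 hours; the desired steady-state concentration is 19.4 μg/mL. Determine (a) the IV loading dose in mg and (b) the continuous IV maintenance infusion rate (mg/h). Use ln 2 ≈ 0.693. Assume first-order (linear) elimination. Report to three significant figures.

(a) 5840 mg; (b) 174 mg/h

Total Vd = 5.9 × 51 = 300.9 L
LD = Vd × C = 300.9 × 19.4 = 5837 mg
CL = 0.693 × Vd / t½ = 0.693 × 300.9 / 23.3 = 8.950 L/h
Infusion rate = CL × Css = 8.950 × 19.4 = 173.6 mg/h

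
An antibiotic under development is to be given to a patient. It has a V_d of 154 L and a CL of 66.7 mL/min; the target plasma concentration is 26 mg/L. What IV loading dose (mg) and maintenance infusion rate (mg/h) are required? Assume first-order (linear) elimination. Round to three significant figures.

Loading: fill Vd to C_target → 154.0 L × 26 mg/L = 4004 mg
Convert clearance: 66.7 mL/min × 60 min/h ÷ 1000 mL/L = 4.002 L/h
Maintenance infusion rate = CL × Css = 4.002 × 26 = 104.1 mg/h

(a) 4000 mg; (b) 104 mg/h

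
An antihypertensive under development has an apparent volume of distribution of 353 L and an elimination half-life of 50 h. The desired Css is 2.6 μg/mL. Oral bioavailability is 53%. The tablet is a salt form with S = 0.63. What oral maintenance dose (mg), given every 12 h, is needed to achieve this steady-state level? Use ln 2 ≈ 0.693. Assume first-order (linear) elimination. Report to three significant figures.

457 mg

CL = 0.693 × Vd / t½ = 0.693 × 353.0 / 50 = 4.893 L/h
D = CL × Css × τ / F / S = 4.893 × 2.6 × 12 / 0.53 / 0.63 = 457.2 mg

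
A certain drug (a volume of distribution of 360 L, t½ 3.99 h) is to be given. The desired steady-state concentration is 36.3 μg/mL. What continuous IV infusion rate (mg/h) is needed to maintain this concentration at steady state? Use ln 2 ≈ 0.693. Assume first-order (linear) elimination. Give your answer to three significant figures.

2270 mg/h

CL = ln 2 · Vd / t½ = 0.693 × 360.0 / 3.99 = 62.53 L/h
Infusion rate = CL × Css = 62.53 × 36.3 = 2270 mg/h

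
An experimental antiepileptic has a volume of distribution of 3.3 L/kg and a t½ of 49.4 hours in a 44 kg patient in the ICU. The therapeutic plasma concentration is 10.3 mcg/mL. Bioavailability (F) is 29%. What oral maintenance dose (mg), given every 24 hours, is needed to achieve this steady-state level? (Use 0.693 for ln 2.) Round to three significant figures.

1740 mg

Vd = 3.3 L/kg × 44 kg = 145.2 L
CL = 0.693 × Vd / t½ = 0.693 × 145.2 / 49.4 = 2.037 L/h
D = CL × Css × τ / F = 2.037 × 10.3 × 24 / 0.29 = 1736 mg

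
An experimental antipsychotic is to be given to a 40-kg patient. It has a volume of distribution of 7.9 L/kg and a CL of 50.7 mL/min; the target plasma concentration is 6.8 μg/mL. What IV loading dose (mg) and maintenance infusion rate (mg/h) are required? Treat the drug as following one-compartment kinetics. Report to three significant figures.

(a) 2150 mg; (b) 20.7 mg/h

Vd = 7.9 L/kg × 40 kg = 316.0 L
Loading dose = Vd × C = 316.0 × 6.8 = 2149 mg
Convert clearance: 50.7 mL/min × 60 min/h ÷ 1000 mL/L = 3.042 L/h
Infusion rate = 3.042 L/h × 6.8 mg/L = 20.69 mg/h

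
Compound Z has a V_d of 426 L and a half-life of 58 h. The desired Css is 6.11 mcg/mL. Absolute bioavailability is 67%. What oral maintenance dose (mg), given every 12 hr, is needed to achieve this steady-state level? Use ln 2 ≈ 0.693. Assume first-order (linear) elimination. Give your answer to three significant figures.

CL = 0.693 × Vd / t½ = 0.693 × 426.0 / 58 = 5.090 L/h
D = CL × Css × τ / F = 5.090 × 6.11 × 12 / 0.67 = 557.0 mg

557 mg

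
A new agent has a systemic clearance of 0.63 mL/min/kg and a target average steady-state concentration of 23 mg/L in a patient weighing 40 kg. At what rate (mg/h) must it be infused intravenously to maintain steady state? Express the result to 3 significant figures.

34.8 mg/h

CL = 0.63 mL/min/kg × 40 kg = 25.20 mL/min = 25.20 × 60/1000 = 1.512 L/h
Rate = CL × Css = 1.512 × 23 = 34.78 mg/h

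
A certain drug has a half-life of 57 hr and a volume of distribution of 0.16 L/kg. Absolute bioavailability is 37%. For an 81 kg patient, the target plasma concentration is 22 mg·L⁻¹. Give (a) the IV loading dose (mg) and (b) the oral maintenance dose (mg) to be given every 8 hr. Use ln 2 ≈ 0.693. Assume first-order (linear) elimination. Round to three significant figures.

(a) 285 mg; (b) 75.0 mg

Vd = 0.16 L/kg × 81 kg = 12.96 L
LD = Vd × C = 12.96 × 22 = 285.1 mg
CL = 0.693 × Vd / t½ = 0.693 × 12.96 / 57 = 0.1576 L/h
D = CL × Css × τ / F = 0.1576 × 22 × 8 / 0.37 = 74.97 mg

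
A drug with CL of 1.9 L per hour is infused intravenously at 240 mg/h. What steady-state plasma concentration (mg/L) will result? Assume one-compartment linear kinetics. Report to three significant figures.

126 mg/L

Css = rate / CL = 240 / 1.900 = 126.3 mg/L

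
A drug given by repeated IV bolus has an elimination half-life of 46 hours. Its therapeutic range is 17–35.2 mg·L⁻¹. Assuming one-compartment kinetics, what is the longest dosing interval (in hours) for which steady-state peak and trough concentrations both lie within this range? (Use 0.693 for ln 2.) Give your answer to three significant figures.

48.3 h

k = 0.693 / t½ = 0.693 / 46 = 0.01507 h⁻¹
Between IV bolus doses, concentration decays as C = C₀·e^(−kτ), so C_peak/C_trough = e^(kτ).
τ_max = ln(C_peak/C_trough) / k = ln(35.2/17) / 0.01507 = 0.7278 / 0.01507 = 48.29 h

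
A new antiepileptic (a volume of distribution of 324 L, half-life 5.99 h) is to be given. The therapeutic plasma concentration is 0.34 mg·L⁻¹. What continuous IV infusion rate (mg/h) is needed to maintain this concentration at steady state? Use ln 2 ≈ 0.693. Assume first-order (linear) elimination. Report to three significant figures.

CL = ln 2 · Vd / t½ = 0.693 × 324.0 / 5.99 = 37.48 L/h
Infusion rate = CL × Css = 37.48 × 0.34 = 12.74 mg/h

12.7 mg/h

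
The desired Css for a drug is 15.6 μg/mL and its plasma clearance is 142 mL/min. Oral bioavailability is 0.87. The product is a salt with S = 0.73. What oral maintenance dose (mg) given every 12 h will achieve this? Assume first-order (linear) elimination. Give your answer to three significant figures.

Convert clearance: 142 mL/min × 60 min/h ÷ 1000 mL/L = 8.520 L/h
D = CL × Css × τ / F / S = 8.520 × 15.6 × 12 / 0.87 / 0.73 = 2511 mg

2510 mg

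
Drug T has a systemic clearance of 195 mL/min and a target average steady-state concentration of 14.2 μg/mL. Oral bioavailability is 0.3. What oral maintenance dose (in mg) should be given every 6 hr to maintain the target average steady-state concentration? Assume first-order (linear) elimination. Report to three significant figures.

3320 mg

Convert clearance: 195 mL/min × 60 min/h ÷ 1000 mL/L = 11.70 L/h
D = CL × Css × τ / F = 11.70 × 14.2 × 6 / 0.3 = 3323 mg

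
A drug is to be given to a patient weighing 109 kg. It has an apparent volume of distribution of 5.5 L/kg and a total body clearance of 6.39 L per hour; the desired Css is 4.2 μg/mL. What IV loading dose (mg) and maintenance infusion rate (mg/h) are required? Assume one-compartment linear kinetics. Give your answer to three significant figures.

(a) 2520 mg; (b) 26.8 mg/h

Total Vd = 5.5 × 109 = 599.5 L
Loading: fill Vd to C_target → 599.5 L × 4.2 mg/L = 2518 mg
Maintenance: replace elimination → rate = CL × Css = 6.390 × 4.2 = 26.84 mg/h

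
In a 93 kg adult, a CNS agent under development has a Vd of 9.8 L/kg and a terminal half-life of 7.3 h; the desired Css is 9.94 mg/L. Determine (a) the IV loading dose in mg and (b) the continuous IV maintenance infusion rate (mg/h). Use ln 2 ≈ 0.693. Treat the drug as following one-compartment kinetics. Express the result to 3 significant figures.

(a) 9060 mg; (b) 860 mg/h

Total Vd = 9.8 × 93 = 911.4 L
LD = Vd × C = 911.4 × 9.94 = 9059 mg
CL = 0.693 × Vd / t½ = 0.693 × 911.4 / 7.3 = 86.52 L/h
Infusion rate = CL × Css = 86.52 × 9.94 = 860.0 mg/h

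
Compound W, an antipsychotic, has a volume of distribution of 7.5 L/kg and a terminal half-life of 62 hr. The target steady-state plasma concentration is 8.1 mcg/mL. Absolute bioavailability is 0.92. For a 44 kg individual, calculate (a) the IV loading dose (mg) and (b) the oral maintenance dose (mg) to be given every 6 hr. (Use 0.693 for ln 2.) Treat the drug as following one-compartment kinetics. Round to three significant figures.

Total Vd = 7.5 × 44 = 330.0 L
LD = Vd × C = 330.0 × 8.1 = 2673 mg
CL = 0.693 × Vd / t½ = 0.693 × 330.0 / 62 = 3.689 L/h
D = CL × Css × τ / F = 3.689 × 8.1 × 6 / 0.92 = 194.9 mg

(a) 2670 mg; (b) 195 mg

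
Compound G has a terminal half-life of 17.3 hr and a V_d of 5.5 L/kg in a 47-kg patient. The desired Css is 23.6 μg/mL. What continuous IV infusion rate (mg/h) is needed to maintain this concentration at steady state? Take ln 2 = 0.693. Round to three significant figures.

Vd = 5.5 L/kg × 47 kg = 258.5 L
CL = ln 2 · Vd / t½ = 0.693 × 258.5 / 17.3 = 10.35 L/h
Infusion rate = CL × Css = 10.35 × 23.6 = 244.3 mg/h

244 mg/h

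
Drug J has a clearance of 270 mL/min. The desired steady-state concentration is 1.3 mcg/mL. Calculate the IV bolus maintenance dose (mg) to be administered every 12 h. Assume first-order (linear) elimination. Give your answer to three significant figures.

CL = 270 mL/min × 60/1000 = 16.20 L/h
D = CL × Css × τ = 16.20 × 1.3 × 12 = 252.7 mg

253 mg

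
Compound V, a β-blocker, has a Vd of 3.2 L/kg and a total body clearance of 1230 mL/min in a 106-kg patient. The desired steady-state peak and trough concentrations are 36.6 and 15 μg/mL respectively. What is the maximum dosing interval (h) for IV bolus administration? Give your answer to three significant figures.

4.10 h

Total Vd = 3.2 × 106 = 339.2 L
CL = 1230 mL/min × 60/1000 = 73.80 L/h
k = CL / Vd = 73.80 / 339.2 = 0.2176 h⁻¹
Between IV bolus doses, concentration decays as C = C₀·e^(−kτ), so C_peak/C_trough = e^(kτ).
τ_max = ln(C_peak/C_trough) / k = ln(36.6/15) / 0.2176 = 0.8920 / 0.2176 = 4.099 h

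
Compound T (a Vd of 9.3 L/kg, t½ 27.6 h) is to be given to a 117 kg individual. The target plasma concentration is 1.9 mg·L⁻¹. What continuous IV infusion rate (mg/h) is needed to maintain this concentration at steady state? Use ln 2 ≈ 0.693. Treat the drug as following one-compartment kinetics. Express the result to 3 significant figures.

Total Vd = 9.3 × 117 = 1088 L
CL = 0.693 × Vd / t½ = 0.693 × 1088 / 27.6 = 27.32 L/h
Infusion rate = CL × Css = 27.32 × 1.9 = 51.91 mg/h

51.9 mg/h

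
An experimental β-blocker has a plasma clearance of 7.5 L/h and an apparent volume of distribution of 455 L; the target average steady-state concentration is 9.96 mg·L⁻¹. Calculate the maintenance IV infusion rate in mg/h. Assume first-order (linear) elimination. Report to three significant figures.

74.7 mg/h

Maintenance depends on clearance, not Vd — rate in must match rate out.
R₀ = 7.500 × 9.96 = 74.70 mg/h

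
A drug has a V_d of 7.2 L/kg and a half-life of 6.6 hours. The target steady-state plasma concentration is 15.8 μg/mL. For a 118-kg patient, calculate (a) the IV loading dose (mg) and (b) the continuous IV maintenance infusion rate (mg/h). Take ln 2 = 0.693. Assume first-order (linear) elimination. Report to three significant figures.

(a) 13400 mg; (b) 1410 mg/h

Vd(total) = 118 kg × 7.2 L/kg = 849.6 L
LD = Vd × C = 849.6 × 15.8 = 13420 mg
CL = 0.693 × Vd / t½ = 0.693 × 849.6 / 6.6 = 89.21 L/h
Infusion rate = CL × Css = 89.21 × 15.8 = 1410 mg/h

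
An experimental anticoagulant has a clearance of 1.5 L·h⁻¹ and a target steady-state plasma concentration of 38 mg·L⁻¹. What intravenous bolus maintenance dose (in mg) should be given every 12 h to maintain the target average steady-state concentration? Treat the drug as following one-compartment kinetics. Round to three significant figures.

684 mg

At steady state, dose per interval replaces the amount cleared in that interval: D/τ = CL·Css.
D = CL × Css × τ = 1.500 × 38 × 12 = 684.0 mg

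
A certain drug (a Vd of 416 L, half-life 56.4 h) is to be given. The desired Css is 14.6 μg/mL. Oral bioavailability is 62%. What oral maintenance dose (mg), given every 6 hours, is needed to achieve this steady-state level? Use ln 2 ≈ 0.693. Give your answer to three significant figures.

k = 0.693/56.4 = 0.01229 h⁻¹, so CL = k·Vd = 0.01229 × 416.0 = 5.113 L/h
D = CL × Css × τ / F = 5.113 × 14.6 × 6 / 0.62 = 722.4 mg

722 mg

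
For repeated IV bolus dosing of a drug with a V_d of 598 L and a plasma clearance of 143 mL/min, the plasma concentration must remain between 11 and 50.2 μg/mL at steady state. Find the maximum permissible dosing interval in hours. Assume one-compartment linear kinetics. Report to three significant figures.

106 h

CL = 143 mL/min × 60/1000 = 8.580 L/h
k = CL / Vd = 8.580 / 598.0 = 0.01435 h⁻¹
Between IV bolus doses, concentration decays as C = C₀·e^(−kτ), so C_peak/C_trough = e^(kτ).
τ_max = ln(C_peak/C_trough) / k = ln(50.2/11) / 0.01435 = 1.518 / 0.01435 = 105.8 h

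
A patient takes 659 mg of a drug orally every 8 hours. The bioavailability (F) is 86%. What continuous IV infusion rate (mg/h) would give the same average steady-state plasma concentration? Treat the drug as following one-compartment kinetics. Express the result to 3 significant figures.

70.8 mg/h

Equivalent systemic input: infusion rate = F·D/τ.
Rate = 0.86 × 659 / 8 = 70.84 mg/h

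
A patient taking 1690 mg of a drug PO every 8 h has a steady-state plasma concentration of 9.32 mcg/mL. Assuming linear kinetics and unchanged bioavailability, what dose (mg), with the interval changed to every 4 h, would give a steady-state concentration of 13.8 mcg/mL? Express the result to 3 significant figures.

With linear kinetics, Css is proportional to dose rate (D/τ) at fixed clearance.
D₂ = D₁ × (Css,target / Css,current) × (τ₂/τ₁) = 1690 × (13.8/9.32) × (4/8) = 1251 mg

1250 mg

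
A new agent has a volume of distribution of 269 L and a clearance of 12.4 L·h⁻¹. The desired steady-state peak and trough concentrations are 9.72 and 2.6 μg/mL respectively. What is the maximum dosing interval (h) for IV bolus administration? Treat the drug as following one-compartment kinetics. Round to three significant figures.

28.6 h

k = CL / Vd = 12.40 / 269.0 = 0.04610 h⁻¹
Between IV bolus doses, concentration decays as C = C₀·e^(−kτ), so C_peak/C_trough = e^(kτ).
τ_max = ln(C_peak/C_trough) / k = ln(9.72/2.6) / 0.04610 = 1.319 / 0.04610 = 28.61 h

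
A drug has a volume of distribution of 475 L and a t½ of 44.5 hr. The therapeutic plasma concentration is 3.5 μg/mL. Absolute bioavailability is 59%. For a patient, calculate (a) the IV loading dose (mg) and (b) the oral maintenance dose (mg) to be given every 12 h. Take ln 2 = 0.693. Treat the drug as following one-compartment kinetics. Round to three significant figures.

(a) 1660 mg; (b) 527 mg

LD = Vd × C = 475.0 × 3.5 = 1663 mg
CL = 0.693 × Vd / t½ = 0.693 × 475.0 / 44.5 = 7.397 L/h
D = CL × Css × τ / F = 7.397 × 3.5 × 12 / 0.59 = 526.6 mg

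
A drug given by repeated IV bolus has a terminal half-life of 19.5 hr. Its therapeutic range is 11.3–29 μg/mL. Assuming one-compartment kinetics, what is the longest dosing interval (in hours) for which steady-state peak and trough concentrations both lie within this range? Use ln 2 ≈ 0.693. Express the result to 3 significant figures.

k = 0.693 / t½ = 0.693 / 19.5 = 0.03554 h⁻¹
Between IV bolus doses, concentration decays as C = C₀·e^(−kτ), so C_peak/C_trough = e^(kτ).
τ_max = ln(C_peak/C_trough) / k = ln(29/11.3) / 0.03554 = 0.9425 / 0.03554 = 26.52 h

26.5 h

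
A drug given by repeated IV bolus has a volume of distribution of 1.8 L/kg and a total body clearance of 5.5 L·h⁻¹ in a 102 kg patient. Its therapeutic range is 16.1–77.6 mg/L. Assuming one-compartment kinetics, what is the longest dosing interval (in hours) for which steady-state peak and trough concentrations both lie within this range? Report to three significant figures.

Vd(total) = 102 kg × 1.8 L/kg = 183.6 L
k = CL / Vd = 5.500 / 183.6 = 0.02996 h⁻¹
Between IV bolus doses, concentration decays as C = C₀·e^(−kτ), so C_peak/C_trough = e^(kτ).
τ_max = ln(C_peak/C_trough) / k = ln(77.6/16.1) / 0.02996 = 1.573 / 0.02996 = 52.50 h

52.5 h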